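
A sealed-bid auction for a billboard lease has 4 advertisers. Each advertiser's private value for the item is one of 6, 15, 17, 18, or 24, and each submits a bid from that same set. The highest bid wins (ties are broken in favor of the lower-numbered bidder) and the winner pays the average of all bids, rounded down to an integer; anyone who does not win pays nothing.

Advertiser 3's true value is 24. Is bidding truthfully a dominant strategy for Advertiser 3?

Consider the case where Advertiser 1 bids 6, Advertiser 2 bids 6 and Advertiser 4 bids 6.
Truthful bid 24: wins, pays 10, utility 24 - 10 = 14.
Bid 15 instead: wins, pays 8, utility 24 - 8 = 16.
Since 16 > 14, bidding 15 is strictly better here, so truthful bidding is not dominant.

No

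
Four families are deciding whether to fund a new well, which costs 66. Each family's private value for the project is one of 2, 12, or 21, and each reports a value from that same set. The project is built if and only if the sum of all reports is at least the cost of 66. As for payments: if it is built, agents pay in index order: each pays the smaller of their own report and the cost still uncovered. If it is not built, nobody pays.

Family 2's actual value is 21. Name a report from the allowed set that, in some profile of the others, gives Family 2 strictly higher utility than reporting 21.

12

Suppose Family 1 reports 12, Family 3 reports 21 and Family 4 reports 21.
Report 21: project built, pays 21, utility 21 - 21 = 0.
Report 12: project built, pays 12, utility 21 - 12 = 9.
So reporting 12 beats truth here (9 > 0).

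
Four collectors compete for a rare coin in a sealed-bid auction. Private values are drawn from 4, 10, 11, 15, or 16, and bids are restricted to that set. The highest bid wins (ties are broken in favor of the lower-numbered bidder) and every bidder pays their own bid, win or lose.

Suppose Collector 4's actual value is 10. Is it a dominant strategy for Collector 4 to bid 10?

No

Consider the case where Collector 1 bids 4, Collector 2 bids 4 and Collector 3 bids 10.
Truthful bid 10: loses but pays 10, utility -10.
Bid 4 instead: loses but pays 4, utility -4.
Since -4 > -10, bidding 4 is strictly better here, so truthful bidding is not dominant.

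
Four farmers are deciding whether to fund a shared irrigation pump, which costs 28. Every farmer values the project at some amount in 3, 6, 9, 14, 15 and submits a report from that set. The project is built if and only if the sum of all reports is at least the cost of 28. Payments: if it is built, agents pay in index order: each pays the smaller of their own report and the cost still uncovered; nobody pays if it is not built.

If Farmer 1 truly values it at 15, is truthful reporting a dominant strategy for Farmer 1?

No

Consider the case where Farmer 2 reports 3, Farmer 3 reports 3 and Farmer 4 reports 9.
Truthful report 15: project built, pays 15, utility 15 - 15 = 0.
Report 14 instead: project built, pays 14, utility 15 - 14 = 1.
Since 1 > 0, reporting 14 is strictly better here, so truthful reporting is not dominant.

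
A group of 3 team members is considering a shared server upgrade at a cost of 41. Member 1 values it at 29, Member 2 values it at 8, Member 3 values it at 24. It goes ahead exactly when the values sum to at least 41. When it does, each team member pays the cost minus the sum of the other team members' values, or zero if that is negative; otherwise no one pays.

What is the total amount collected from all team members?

13

Total value 61 ≥ cost 41, so it is built.
Member 1: others sum to 32; max(0, 41 - 32) = 9.
Member 2: others sum to 53; max(0, 41 - 53) = 0.
Member 3: others sum to 37; max(0, 41 - 37) = 4.
Total collected = 9 + 0 + 4 = 13.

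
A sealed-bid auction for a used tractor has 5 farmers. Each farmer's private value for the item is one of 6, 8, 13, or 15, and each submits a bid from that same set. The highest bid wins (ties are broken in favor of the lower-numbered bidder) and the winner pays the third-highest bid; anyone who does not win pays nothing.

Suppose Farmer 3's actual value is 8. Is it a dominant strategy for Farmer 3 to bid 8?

Consider the case where Farmer 1 bids 6, Farmer 2 bids 6, Farmer 4 bids 6 and Farmer 5 bids 13.
Truthful bid 8: loses, pays 0, utility 0.
Bid 13 instead: wins, pays 6, utility 8 - 6 = 2.
Since 2 > 0, bidding 13 is strictly better here, so truthful bidding is not dominant.

No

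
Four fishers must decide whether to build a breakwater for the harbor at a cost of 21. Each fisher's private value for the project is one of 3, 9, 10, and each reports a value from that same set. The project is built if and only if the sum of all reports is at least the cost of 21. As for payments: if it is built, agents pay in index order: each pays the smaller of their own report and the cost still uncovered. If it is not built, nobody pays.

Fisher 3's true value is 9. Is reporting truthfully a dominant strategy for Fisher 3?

Consider the case where Fisher 1 reports 3, Fisher 2 reports 9 and Fisher 4 reports 9.
Truthful report 9: project built, pays 9, utility 9 - 9 = 0.
Report 3 instead: project built, pays 3, utility 9 - 3 = 6.
Since 6 > 0, reporting 3 is strictly better here, so truthful reporting is not dominant.

No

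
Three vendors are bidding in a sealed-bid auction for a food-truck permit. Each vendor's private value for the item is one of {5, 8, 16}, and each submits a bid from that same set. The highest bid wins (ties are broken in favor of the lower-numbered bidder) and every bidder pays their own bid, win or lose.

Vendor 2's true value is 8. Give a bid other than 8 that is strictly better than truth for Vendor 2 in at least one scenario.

5

Suppose Vendor 1 bids 5 and Vendor 3 bids 16.
Bid 8: loses but pays 8, utility -8.
Bid 5: loses but pays 5, utility -5.
So bidding 5 beats truth here (-5 > -8).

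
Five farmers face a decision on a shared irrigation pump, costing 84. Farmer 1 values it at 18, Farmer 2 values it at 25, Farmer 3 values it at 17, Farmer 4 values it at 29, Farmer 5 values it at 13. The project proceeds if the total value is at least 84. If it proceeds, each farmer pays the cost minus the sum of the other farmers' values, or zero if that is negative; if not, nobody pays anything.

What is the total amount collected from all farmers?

18

Total value 102 ≥ cost 84, so it is built.
Farmer 1: others sum to 84; max(0, 84 - 84) = 0.
Farmer 2: others sum to 77; max(0, 84 - 77) = 7.
Farmer 3: others sum to 85; max(0, 84 - 85) = 0.
Farmer 4: others sum to 73; max(0, 84 - 73) = 11.
Farmer 5: others sum to 89; max(0, 84 - 89) = 0.
Total collected = 0 + 7 + 0 + 11 + 0 = 18.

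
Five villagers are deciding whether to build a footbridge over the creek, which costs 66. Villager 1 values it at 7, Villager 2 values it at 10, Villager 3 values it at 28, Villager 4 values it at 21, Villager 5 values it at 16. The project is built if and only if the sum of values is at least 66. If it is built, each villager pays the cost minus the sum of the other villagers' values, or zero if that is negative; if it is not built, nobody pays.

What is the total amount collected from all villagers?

Total value 82 ≥ cost 66, so it is built.
Villager 1: others sum to 75; max(0, 66 - 75) = 0.
Villager 2: others sum to 72; max(0, 66 - 72) = 0.
Villager 3: others sum to 54; max(0, 66 - 54) = 12.
Villager 4: others sum to 61; max(0, 66 - 61) = 5.
Villager 5: others sum to 66; max(0, 66 - 66) = 0.
Total collected = 0 + 0 + 12 + 5 + 0 = 17.

17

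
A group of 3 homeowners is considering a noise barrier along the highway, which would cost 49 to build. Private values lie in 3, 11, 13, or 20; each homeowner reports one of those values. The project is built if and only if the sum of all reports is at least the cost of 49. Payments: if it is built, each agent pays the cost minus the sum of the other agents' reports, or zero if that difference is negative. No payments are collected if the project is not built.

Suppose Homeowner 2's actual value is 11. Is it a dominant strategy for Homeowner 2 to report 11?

Yes

Check each profile of the others' reports and compare truth against every alternative report.
Others report (20, 20): truth gives 2, best alternative gives 2.
Others report (3, 3): truth gives 0, best alternative gives 0.
Others report (3, 11): truth gives 0, best alternative gives 0.
Others report (3, 13): truth gives 0, best alternative gives 0.
Others report (3, 20): truth gives 0, best alternative gives 0.
Others report (11, 3): truth gives 0, best alternative gives 0.
(Remaining 10 profiles checked similarly; truth is weakly best in each.)
In every case the truthful report is at least as good as any alternative, so it is a dominant strategy.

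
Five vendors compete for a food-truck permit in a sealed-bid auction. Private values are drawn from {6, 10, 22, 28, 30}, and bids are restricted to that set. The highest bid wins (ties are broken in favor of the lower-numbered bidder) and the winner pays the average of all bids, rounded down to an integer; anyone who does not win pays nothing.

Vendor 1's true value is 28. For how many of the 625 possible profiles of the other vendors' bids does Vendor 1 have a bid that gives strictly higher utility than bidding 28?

Others bid (6, 6, 6, 6): truth gives 18; bid 6 gives 22 > 18. Violating.
Others bid (6, 6, 6, 10): truth gives 17; bid 10 gives 21 > 17. Violating.
Others bid (6, 6, 6, 22): truth gives 15; bid 22 gives 16 > 15. Violating.
Others bid (6, 6, 6, 30): truth gives 0; bid 30 gives 13 > 0. Violating.
Others bid (6, 6, 6, 28): truth gives 14; no alternative beats it.
Others bid (6, 6, 10, 28): truth gives 13; no alternative beats it.
(Checking all 625 profiles: 419 have a profitable deviation, 206 do not.)

419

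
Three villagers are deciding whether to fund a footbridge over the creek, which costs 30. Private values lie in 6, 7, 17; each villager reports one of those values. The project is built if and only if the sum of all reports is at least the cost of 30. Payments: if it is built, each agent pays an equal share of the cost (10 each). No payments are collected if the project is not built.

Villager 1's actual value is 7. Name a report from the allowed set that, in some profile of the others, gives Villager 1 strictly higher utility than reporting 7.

Suppose Villager 2 reports 6 and Villager 3 reports 17.
Report 7: project built, pays 10, utility 7 - 10 = -3.
Report 6: project not built, utility 0.
So reporting 6 beats truth here (0 > -3).

6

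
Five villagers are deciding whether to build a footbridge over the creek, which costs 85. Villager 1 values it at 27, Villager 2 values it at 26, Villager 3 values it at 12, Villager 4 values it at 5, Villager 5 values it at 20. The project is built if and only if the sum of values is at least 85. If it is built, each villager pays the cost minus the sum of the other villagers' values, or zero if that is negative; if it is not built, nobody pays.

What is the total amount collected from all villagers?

65

Total value 90 ≥ cost 85, so it is built.
Villager 1: others sum to 63; max(0, 85 - 63) = 22.
Villager 2: others sum to 64; max(0, 85 - 64) = 21.
Villager 3: others sum to 78; max(0, 85 - 78) = 7.
Villager 4: others sum to 85; max(0, 85 - 85) = 0.
Villager 5: others sum to 70; max(0, 85 - 70) = 15.
Total collected = 22 + 21 + 7 + 0 + 15 = 65.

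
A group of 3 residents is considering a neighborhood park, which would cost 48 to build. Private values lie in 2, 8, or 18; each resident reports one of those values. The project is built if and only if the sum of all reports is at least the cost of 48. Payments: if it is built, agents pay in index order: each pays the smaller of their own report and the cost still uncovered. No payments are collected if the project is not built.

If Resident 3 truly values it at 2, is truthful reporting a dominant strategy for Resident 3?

Check each profile of the others' reports and compare truth against every alternative report.
Others report (2, 2): truth gives 0, best alternative gives 0.
Others report (2, 8): truth gives 0, best alternative gives 0.
Others report (2, 18): truth gives 0, best alternative gives 0.
Others report (8, 2): truth gives 0, best alternative gives 0.
Others report (8, 8): truth gives 0, best alternative gives 0.
Others report (8, 18): truth gives 0, best alternative gives 0.
(Remaining 3 profiles checked similarly; truth is weakly best in each.)
In every case the truthful report is at least as good as any alternative, so it is a dominant strategy.

Yes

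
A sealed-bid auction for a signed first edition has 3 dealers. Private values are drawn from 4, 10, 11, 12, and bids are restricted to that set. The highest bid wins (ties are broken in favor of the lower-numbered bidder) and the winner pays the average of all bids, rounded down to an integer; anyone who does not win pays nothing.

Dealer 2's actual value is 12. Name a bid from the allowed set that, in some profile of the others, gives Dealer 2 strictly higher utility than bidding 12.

11

Suppose Dealer 1 bids 4 and Dealer 3 bids 11.
Bid 12: wins, pays 9, utility 12 - 9 = 3.
Bid 11: wins, pays 8, utility 12 - 8 = 4.
So bidding 11 beats truth here (4 > 3).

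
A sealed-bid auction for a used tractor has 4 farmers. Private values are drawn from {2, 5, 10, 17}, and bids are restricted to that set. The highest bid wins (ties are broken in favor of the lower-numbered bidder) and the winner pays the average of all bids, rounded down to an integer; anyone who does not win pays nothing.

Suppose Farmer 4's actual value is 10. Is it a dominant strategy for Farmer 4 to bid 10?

Consider the case where Farmer 1 bids 2, Farmer 2 bids 2 and Farmer 3 bids 2.
Truthful bid 10: wins, pays 4, utility 10 - 4 = 6.
Bid 5 instead: wins, pays 2, utility 10 - 2 = 8.
Since 8 > 6, bidding 5 is strictly better here, so truthful bidding is not dominant.

No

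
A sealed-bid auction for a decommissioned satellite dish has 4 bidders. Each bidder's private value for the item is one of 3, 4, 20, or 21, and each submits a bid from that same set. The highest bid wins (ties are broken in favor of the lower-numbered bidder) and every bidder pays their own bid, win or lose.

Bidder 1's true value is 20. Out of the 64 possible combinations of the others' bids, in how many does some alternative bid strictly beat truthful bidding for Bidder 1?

Others bid (3, 3, 3): truth gives 0; bid 3 gives 17 > 0. Violating.
Others bid (3, 3, 4): truth gives 0; bid 4 gives 16 > 0. Violating.
Others bid (3, 3, 21): truth gives -20; bid 21 gives -1 > -20. Violating.
Others bid (3, 4, 3): truth gives 0; bid 4 gives 16 > 0. Violating.
Others bid (3, 3, 20): truth gives 0; no alternative beats it.
Others bid (3, 4, 20): truth gives 0; no alternative beats it.
(Checking all 64 profiles: 45 have a profitable deviation, 19 do not.)

45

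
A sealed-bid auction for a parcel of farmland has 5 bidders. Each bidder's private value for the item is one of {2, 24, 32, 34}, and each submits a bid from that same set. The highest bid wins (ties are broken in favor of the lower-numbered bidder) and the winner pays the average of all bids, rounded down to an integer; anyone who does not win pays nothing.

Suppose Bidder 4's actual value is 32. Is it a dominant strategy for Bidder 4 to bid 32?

No

Consider the case where Bidder 1 bids 2, Bidder 2 bids 2, Bidder 3 bids 2 and Bidder 5 bids 2.
Truthful bid 32: wins, pays 8, utility 32 - 8 = 24.
Bid 24 instead: wins, pays 6, utility 32 - 6 = 26.
Since 26 > 24, bidding 24 is strictly better here, so truthful bidding is not dominant.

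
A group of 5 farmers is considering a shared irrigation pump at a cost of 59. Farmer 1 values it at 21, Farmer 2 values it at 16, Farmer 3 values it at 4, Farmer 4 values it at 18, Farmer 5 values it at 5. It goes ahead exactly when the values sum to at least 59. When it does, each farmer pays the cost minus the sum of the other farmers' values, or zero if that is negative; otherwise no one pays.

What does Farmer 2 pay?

11

Total value 64 ≥ cost 59, so the project is built.
The other farmers' values sum to 48.
Cost minus that sum is 59 - 48 = 11.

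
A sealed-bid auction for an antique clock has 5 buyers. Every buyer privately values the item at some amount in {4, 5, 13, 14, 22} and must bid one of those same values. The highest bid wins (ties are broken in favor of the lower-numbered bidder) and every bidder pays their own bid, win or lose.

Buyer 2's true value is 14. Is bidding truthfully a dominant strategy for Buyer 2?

Consider the case where Buyer 1 bids 4, Buyer 3 bids 4, Buyer 4 bids 4 and Buyer 5 bids 4.
Truthful bid 14: wins, pays 14, utility 14 - 14 = 0.
Bid 5 instead: wins, pays 5, utility 14 - 5 = 9.
Since 9 > 0, bidding 5 is strictly better here, so truthful bidding is not dominant.

No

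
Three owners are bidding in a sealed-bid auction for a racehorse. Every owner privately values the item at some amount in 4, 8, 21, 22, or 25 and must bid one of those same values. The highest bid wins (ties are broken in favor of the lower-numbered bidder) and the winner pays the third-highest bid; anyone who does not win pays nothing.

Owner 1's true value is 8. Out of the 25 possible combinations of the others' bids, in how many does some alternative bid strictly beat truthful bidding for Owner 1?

Others bid (4, 21): truth gives 0; bid 21 gives 4 > 0. Violating.
Others bid (4, 22): truth gives 0; bid 22 gives 4 > 0. Violating.
Others bid (4, 25): truth gives 0; bid 25 gives 4 > 0. Violating.
Others bid (21, 4): truth gives 0; bid 21 gives 4 > 0. Violating.
Others bid (4, 4): truth gives 4; no alternative beats it.
Others bid (4, 8): truth gives 4; no alternative beats it.
(Checking all 25 profiles: 6 have a profitable deviation, 19 do not.)

6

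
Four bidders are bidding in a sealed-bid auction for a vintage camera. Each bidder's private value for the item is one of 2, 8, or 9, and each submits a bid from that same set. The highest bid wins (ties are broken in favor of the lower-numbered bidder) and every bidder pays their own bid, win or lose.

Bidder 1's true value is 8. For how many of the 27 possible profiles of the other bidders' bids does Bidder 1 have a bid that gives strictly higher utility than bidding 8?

Others bid (2, 2, 2): truth gives 0; bid 2 gives 6 > 0. Violating.
Others bid (2, 2, 9): truth gives -8; bid 9 gives -1 > -8. Violating.
Others bid (2, 8, 9): truth gives -8; bid 9 gives -1 > -8. Violating.
Others bid (2, 9, 2): truth gives -8; bid 9 gives -1 > -8. Violating.
Others bid (2, 2, 8): truth gives 0; no alternative beats it.
Others bid (2, 8, 2): truth gives 0; no alternative beats it.
(Checking all 27 profiles: 20 have a profitable deviation, 7 do not.)

20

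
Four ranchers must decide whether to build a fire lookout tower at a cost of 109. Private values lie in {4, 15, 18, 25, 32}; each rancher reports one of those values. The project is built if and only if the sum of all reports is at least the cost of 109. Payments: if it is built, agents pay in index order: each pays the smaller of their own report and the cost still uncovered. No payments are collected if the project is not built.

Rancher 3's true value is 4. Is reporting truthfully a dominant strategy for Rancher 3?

Check each profile of the others' reports and compare truth against every alternative report.
Others report (32, 32, 32): truth gives 0, best alternative gives -11.
Others report (4, 4, 4): truth gives 0, best alternative gives 0.
Others report (4, 4, 15): truth gives 0, best alternative gives 0.
Others report (4, 4, 18): truth gives 0, best alternative gives 0.
Others report (4, 4, 25): truth gives 0, best alternative gives 0.
Others report (4, 4, 32): truth gives 0, best alternative gives 0.
(Remaining 119 profiles checked similarly; truth is weakly best in each.)
In every case the truthful report is at least as good as any alternative, so it is a dominant strategy.

Yes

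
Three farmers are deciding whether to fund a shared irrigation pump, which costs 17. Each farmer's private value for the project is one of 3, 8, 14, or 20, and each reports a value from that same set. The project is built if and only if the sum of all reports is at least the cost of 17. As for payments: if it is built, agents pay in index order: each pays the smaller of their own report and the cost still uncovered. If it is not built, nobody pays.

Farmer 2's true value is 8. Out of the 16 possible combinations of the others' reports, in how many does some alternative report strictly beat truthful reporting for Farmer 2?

5

Others report (3, 14): truth gives 0; report 3 gives 5 > 0. Violating.
Others report (3, 20): truth gives 0; report 3 gives 5 > 0. Violating.
Others report (8, 8): truth gives 0; report 3 gives 5 > 0. Violating.
Others report (8, 14): truth gives 0; report 3 gives 5 > 0. Violating.
Others report (3, 3): truth gives 0; no alternative beats it.
Others report (3, 8): truth gives 0; no alternative beats it.
(Checking all 16 profiles: 5 have a profitable deviation, 11 do not.)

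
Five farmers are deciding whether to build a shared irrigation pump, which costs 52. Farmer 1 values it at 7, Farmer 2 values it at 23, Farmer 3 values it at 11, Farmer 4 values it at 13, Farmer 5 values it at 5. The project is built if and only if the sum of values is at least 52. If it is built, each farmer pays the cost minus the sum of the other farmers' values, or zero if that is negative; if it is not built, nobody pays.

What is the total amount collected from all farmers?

Total value 59 ≥ cost 52, so it is built.
Farmer 1: others sum to 52; max(0, 52 - 52) = 0.
Farmer 2: others sum to 36; max(0, 52 - 36) = 16.
Farmer 3: others sum to 48; max(0, 52 - 48) = 4.
Farmer 4: others sum to 46; max(0, 52 - 46) = 6.
Farmer 5: others sum to 54; max(0, 52 - 54) = 0.
Total collected = 0 + 16 + 4 + 6 + 0 = 26.

26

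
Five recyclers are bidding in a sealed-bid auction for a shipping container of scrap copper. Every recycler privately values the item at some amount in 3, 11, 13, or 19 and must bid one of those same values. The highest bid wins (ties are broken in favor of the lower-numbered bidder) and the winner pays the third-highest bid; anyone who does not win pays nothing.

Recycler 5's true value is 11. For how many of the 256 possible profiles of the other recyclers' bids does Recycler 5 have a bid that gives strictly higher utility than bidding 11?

8

Others bid (3, 3, 3, 11): truth gives 0; bid 13 gives 8 > 0. Violating.
Others bid (3, 3, 3, 13): truth gives 0; bid 19 gives 8 > 0. Violating.
Others bid (3, 3, 11, 3): truth gives 0; bid 13 gives 8 > 0. Violating.
Others bid (3, 3, 13, 3): truth gives 0; bid 19 gives 8 > 0. Violating.
Others bid (3, 3, 3, 3): truth gives 8; no alternative beats it.
Others bid (3, 3, 3, 19): truth gives 0; no alternative beats it.
(Checking all 256 profiles: 8 have a profitable deviation, 248 do not.)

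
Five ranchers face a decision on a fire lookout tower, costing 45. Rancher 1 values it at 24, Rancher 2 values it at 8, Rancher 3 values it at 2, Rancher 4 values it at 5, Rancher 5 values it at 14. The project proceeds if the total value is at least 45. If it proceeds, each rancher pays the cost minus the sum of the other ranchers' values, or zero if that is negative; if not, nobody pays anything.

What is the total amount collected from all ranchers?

Total value 53 ≥ cost 45, so it is built.
Rancher 1: others sum to 29; max(0, 45 - 29) = 16.
Rancher 2: others sum to 45; max(0, 45 - 45) = 0.
Rancher 3: others sum to 51; max(0, 45 - 51) = 0.
Rancher 4: others sum to 48; max(0, 45 - 48) = 0.
Rancher 5: others sum to 39; max(0, 45 - 39) = 6.
Total collected = 16 + 0 + 0 + 0 + 6 = 22.

22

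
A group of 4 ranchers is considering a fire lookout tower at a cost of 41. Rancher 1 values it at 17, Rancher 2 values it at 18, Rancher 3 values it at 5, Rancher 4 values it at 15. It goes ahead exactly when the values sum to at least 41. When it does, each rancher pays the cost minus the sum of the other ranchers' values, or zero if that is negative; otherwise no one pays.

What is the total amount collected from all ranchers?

8

Total value 55 ≥ cost 41, so it is built.
Rancher 1: others sum to 38; max(0, 41 - 38) = 3.
Rancher 2: others sum to 37; max(0, 41 - 37) = 4.
Rancher 3: others sum to 50; max(0, 41 - 50) = 0.
Rancher 4: others sum to 40; max(0, 41 - 40) = 1.
Total collected = 3 + 4 + 0 + 1 = 8.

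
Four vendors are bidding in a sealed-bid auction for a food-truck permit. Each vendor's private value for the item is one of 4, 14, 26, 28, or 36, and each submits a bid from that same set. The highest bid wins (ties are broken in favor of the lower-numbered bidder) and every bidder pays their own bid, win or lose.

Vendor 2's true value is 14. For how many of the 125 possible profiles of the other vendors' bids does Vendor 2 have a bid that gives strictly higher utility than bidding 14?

Others bid (4, 4, 26): truth gives -14; bid 4 gives -4 > -14. Violating.
Others bid (4, 4, 28): truth gives -14; bid 4 gives -4 > -14. Violating.
Others bid (4, 4, 36): truth gives -14; bid 4 gives -4 > -14. Violating.
Others bid (4, 14, 26): truth gives -14; bid 4 gives -4 > -14. Violating.
Others bid (4, 4, 4): truth gives 0; no alternative beats it.
Others bid (4, 4, 14): truth gives 0; no alternative beats it.
(Checking all 125 profiles: 121 have a profitable deviation, 4 do not.)

121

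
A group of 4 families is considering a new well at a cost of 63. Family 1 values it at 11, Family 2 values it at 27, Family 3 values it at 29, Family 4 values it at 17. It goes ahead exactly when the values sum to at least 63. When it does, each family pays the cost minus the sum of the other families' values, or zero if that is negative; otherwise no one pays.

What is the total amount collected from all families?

Total value 84 ≥ cost 63, so it is built.
Family 1: others sum to 73; max(0, 63 - 73) = 0.
Family 2: others sum to 57; max(0, 63 - 57) = 6.
Family 3: others sum to 55; max(0, 63 - 55) = 8.
Family 4: others sum to 67; max(0, 63 - 67) = 0.
Total collected = 0 + 6 + 8 + 0 = 14.

14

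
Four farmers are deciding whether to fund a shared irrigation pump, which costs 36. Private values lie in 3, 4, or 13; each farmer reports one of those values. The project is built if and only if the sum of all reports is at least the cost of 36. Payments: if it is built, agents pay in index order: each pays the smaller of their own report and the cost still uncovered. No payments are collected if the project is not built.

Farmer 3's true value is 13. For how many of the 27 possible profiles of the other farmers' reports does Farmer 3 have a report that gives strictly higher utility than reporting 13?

1

Others report (13, 13, 13): truth gives 3; report 3 gives 10 > 3. Violating.
Others report (3, 3, 3): truth gives 0; no alternative beats it.
Others report (3, 3, 4): truth gives 0; no alternative beats it.
(Checking all 27 profiles: 1 has a profitable deviation, 26 do not.)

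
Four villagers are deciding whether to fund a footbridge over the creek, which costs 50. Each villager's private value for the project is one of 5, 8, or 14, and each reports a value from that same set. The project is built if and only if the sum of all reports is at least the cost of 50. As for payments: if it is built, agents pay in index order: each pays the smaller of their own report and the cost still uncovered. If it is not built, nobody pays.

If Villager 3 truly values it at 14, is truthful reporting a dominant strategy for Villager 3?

No

Consider the case where Villager 1 reports 14, Villager 2 reports 14 and Villager 4 reports 14.
Truthful report 14: project built, pays 14, utility 14 - 14 = 0.
Report 8 instead: project built, pays 8, utility 14 - 8 = 6.
Since 6 > 0, reporting 8 is strictly better here, so truthful reporting is not dominant.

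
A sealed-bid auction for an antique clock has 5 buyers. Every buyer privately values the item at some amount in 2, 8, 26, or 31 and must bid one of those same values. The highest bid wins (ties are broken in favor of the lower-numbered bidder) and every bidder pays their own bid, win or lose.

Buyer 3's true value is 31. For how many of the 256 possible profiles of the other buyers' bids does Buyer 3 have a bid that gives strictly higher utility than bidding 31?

148

Others bid (2, 2, 2, 2): truth gives 0; bid 8 gives 23 > 0. Violating.
Others bid (2, 2, 2, 8): truth gives 0; bid 8 gives 23 > 0. Violating.
Others bid (2, 2, 2, 26): truth gives 0; bid 26 gives 5 > 0. Violating.
Others bid (2, 2, 8, 2): truth gives 0; bid 8 gives 23 > 0. Violating.
Others bid (2, 2, 2, 31): truth gives 0; no alternative beats it.
Others bid (2, 2, 8, 31): truth gives 0; no alternative beats it.
(Checking all 256 profiles: 148 have a profitable deviation, 108 do not.)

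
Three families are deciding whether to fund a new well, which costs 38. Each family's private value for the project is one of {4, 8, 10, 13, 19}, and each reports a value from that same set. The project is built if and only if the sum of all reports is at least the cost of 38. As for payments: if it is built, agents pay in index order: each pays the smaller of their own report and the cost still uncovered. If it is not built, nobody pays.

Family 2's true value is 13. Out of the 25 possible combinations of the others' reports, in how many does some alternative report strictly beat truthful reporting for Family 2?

5

Others report (10, 19): truth gives 0; report 10 gives 3 > 0. Violating.
Others report (13, 19): truth gives 0; report 8 gives 5 > 0. Violating.
Others report (19, 10): truth gives 0; report 10 gives 3 > 0. Violating.
Others report (19, 13): truth gives 0; report 8 gives 5 > 0. Violating.
Others report (4, 4): truth gives 0; no alternative beats it.
Others report (4, 8): truth gives 0; no alternative beats it.
(Checking all 25 profiles: 5 have a profitable deviation, 20 do not.)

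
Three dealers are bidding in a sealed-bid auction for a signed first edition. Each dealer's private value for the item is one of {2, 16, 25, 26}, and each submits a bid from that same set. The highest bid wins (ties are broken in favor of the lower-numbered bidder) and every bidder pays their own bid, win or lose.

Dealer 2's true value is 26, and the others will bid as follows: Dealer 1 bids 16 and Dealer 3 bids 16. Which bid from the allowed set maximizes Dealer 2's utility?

Bid 2: loses but pays 2, utility -2.
Bid 16: loses but pays 16, utility -16.
Bid 25: wins, pays 25, utility 26 - 25 = 1.
Bid 26: wins, pays 26, utility 26 - 26 = 0.
The best choice is 25 with utility 1.

25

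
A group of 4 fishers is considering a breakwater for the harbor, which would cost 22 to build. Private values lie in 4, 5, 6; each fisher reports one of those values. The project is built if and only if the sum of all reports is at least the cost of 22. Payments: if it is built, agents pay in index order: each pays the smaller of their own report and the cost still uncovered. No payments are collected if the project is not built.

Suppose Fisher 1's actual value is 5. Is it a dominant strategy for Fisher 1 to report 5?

Consider the case where Fisher 2 reports 6, Fisher 3 reports 6 and Fisher 4 reports 6.
Truthful report 5: project built, pays 5, utility 5 - 5 = 0.
Report 4 instead: project built, pays 4, utility 5 - 4 = 1.
Since 1 > 0, reporting 4 is strictly better here, so truthful reporting is not dominant.

No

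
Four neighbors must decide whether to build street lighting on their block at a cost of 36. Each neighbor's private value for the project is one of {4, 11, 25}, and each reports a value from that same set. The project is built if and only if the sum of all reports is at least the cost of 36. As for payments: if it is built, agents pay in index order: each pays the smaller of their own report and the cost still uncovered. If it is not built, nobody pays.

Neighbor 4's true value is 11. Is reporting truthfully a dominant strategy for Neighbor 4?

Yes

Check each profile of the others' reports and compare truth against every alternative report.
Others report (4, 11, 25): truth gives 11, best alternative gives 11.
Others report (4, 25, 11): truth gives 11, best alternative gives 11.
Others report (4, 25, 25): truth gives 11, best alternative gives 11.
Others report (11, 4, 25): truth gives 11, best alternative gives 11.
Others report (11, 11, 25): truth gives 11, best alternative gives 11.
Others report (11, 25, 4): truth gives 11, best alternative gives 11.
(Remaining 21 profiles checked similarly; truth is weakly best in each.)
In every case the truthful report is at least as good as any alternative, so it is a dominant strategy.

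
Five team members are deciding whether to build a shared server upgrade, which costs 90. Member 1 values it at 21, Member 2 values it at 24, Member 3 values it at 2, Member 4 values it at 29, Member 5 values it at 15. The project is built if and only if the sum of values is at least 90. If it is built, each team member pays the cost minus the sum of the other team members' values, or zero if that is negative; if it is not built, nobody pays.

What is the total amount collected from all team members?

86

Total value 91 ≥ cost 90, so it is built.
Member 1: others sum to 70; max(0, 90 - 70) = 20.
Member 2: others sum to 67; max(0, 90 - 67) = 23.
Member 3: others sum to 89; max(0, 90 - 89) = 1.
Member 4: others sum to 62; max(0, 90 - 62) = 28.
Member 5: others sum to 76; max(0, 90 - 76) = 14.
Total collected = 20 + 23 + 1 + 28 + 14 = 86.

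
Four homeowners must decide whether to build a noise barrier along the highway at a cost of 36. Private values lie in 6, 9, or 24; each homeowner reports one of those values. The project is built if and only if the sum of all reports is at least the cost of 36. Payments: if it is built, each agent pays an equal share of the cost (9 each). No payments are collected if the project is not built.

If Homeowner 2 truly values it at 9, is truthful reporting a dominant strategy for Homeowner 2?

Yes

Check each profile of the others' reports and compare truth against every alternative report.
Others report (6, 6, 6): truth gives 0, best alternative gives 0.
Others report (6, 6, 9): truth gives 0, best alternative gives 0.
Others report (6, 6, 24): truth gives 0, best alternative gives 0.
Others report (6, 9, 6): truth gives 0, best alternative gives 0.
Others report (6, 9, 9): truth gives 0, best alternative gives 0.
Others report (6, 9, 24): truth gives 0, best alternative gives 0.
(Remaining 21 profiles checked similarly; truth is weakly best in each.)
In every case the truthful report is at least as good as any alternative, so it is a dominant strategy.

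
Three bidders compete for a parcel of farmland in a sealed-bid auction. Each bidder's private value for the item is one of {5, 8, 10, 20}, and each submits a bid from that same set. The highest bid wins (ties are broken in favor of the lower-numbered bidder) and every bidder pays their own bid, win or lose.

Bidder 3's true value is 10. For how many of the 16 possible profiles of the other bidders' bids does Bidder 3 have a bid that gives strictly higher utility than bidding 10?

13

Others bid (5, 5): truth gives 0; bid 8 gives 2 > 0. Violating.
Others bid (5, 10): truth gives -10; bid 5 gives -5 > -10. Violating.
Others bid (5, 20): truth gives -10; bid 5 gives -5 > -10. Violating.
Others bid (8, 10): truth gives -10; bid 5 gives -5 > -10. Violating.
Others bid (5, 8): truth gives 0; no alternative beats it.
Others bid (8, 5): truth gives 0; no alternative beats it.
(Checking all 16 profiles: 13 have a profitable deviation, 3 do not.)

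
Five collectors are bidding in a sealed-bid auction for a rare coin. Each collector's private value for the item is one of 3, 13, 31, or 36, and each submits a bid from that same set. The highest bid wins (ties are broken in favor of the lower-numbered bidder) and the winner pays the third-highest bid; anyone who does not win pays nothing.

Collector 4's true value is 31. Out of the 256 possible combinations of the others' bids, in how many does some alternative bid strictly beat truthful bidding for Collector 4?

32

Others bid (3, 3, 3, 36): truth gives 0; bid 36 gives 28 > 0. Violating.
Others bid (3, 3, 13, 36): truth gives 0; bid 36 gives 18 > 0. Violating.
Others bid (3, 3, 31, 3): truth gives 0; bid 36 gives 28 > 0. Violating.
Others bid (3, 3, 31, 13): truth gives 0; bid 36 gives 18 > 0. Violating.
Others bid (3, 3, 3, 3): truth gives 28; no alternative beats it.
Others bid (3, 3, 3, 13): truth gives 28; no alternative beats it.
(Checking all 256 profiles: 32 have a profitable deviation, 224 do not.)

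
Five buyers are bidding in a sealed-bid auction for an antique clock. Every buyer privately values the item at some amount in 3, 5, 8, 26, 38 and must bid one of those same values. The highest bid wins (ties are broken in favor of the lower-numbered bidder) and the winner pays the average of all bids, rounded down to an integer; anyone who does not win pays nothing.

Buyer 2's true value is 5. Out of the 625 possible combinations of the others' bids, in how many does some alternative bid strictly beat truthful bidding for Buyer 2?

Others bid (5, 3, 3, 3): truth gives 0; bid 8 gives 1 > 0. Violating.
Others bid (5, 3, 3, 5): truth gives 0; bid 8 gives 1 > 0. Violating.
Others bid (5, 3, 5, 3): truth gives 0; bid 8 gives 1 > 0. Violating.
Others bid (5, 5, 3, 3): truth gives 0; bid 8 gives 1 > 0. Violating.
Others bid (3, 3, 3, 3): truth gives 2; no alternative beats it.
Others bid (3, 3, 3, 5): truth gives 2; no alternative beats it.
(Checking all 625 profiles: 4 have a profitable deviation, 621 do not.)

4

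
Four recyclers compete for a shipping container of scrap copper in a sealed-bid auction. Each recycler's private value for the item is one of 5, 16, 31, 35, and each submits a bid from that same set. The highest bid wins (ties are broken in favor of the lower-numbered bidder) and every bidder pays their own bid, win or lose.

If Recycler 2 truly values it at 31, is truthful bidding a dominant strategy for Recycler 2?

Consider the case where Recycler 1 bids 5, Recycler 3 bids 5 and Recycler 4 bids 5.
Truthful bid 31: wins, pays 31, utility 31 - 31 = 0.
Bid 16 instead: wins, pays 16, utility 31 - 16 = 15.
Since 15 > 0, bidding 16 is strictly better here, so truthful bidding is not dominant.

No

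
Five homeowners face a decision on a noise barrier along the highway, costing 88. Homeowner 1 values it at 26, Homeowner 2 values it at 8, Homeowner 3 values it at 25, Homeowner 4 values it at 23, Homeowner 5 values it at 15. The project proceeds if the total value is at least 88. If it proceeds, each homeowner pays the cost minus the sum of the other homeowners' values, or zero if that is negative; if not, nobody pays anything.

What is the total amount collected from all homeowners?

53

Total value 97 ≥ cost 88, so it is built.
Homeowner 1: others sum to 71; max(0, 88 - 71) = 17.
Homeowner 2: others sum to 89; max(0, 88 - 89) = 0.
Homeowner 3: others sum to 72; max(0, 88 - 72) = 16.
Homeowner 4: others sum to 74; max(0, 88 - 74) = 14.
Homeowner 5: others sum to 82; max(0, 88 - 82) = 6.
Total collected = 17 + 0 + 16 + 14 + 6 = 53.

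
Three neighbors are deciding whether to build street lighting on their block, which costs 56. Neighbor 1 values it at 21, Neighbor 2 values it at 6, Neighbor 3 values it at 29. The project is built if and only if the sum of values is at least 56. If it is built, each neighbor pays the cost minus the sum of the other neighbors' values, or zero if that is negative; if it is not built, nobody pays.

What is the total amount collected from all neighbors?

Total value 56 ≥ cost 56, so it is built.
Neighbor 1: others sum to 35; max(0, 56 - 35) = 21.
Neighbor 2: others sum to 50; max(0, 56 - 50) = 6.
Neighbor 3: others sum to 27; max(0, 56 - 27) = 29.
Total collected = 21 + 6 + 29 = 56.

56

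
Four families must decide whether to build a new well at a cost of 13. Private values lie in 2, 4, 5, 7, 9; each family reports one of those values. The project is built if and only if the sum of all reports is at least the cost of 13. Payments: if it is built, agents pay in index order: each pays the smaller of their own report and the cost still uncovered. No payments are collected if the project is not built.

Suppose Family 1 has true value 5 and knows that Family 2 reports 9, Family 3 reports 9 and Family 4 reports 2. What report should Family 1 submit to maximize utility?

2

Report 2: project built, pays 2, utility 5 - 2 = 3.
Report 4: project built, pays 4, utility 5 - 4 = 1.
Report 5: project built, pays 5, utility 5 - 5 = 0.
Report 7: project built, pays 7, utility 5 - 7 = -2.
Report 9: project built, pays 9, utility 5 - 9 = -4.
The best choice is 2 with utility 3.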